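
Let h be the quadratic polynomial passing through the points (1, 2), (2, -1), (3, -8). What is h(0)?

1

Write h(x) = ax^2 + bx + c. Substituting each data point gives a linear system:
  a + b + c = 2
  4a + 2b + c = -1
  9a + 3b + c = -8
Solving the system yields a = -2, b = 3, c = 1.
So h(x) = -2x^2 + 3x + 1.
Then h(0) = 1.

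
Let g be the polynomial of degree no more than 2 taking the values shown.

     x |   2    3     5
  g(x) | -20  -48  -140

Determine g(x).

Write g(x) = ax^2 + bx + c. Substituting each data point gives a linear system:
  4a + 2b + c = -20
  9a + 3b + c = -48
  25a + 5b + c = -140
Solving the system yields a = -6, b = 2, c = 0.
So g(x) = -6x² + 2x.
Check: g(2) = -20. ✓

g(x) = -6x^2 + 2x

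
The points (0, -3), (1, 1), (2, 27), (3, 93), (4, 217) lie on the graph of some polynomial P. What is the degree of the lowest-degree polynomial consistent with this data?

3

Forward differences of the values at s = 0, 1, 2, 3, 4:
  P  : -3  1  27  93  217
  Δ  : 4  26  66  124
  Δ^2: 22  40  58
  Δ^3: 18  18
  Δ^4: 0
The third differences are constant (18) and nonzero, while all higher differences vanish, so the minimal degree is 3.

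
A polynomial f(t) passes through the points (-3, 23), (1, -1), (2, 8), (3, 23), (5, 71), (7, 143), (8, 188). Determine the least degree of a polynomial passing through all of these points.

Divided differences on the nodes -3, 1, 2, 3, 5, 7, 8:
  order 0: 23  -1  8  23  71  143  188
  order 1: -6  9  15  24  36  45
  order 2: 3  3  3  3  3
  order 3: 0  0  0  0
  order 4: 0  0  0
  order 5: 0  0
  order 6: 0
The order-2 divided differences are all 3 (nonzero) and every higher order vanishes, so the data lies on a polynomial of degree exactly 2.

2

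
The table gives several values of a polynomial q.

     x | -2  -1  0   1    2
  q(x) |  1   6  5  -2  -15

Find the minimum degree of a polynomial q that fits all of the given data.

2

Forward differences of the values at x = -2, -1, 0, 1, 2:
  q  : 1  6  5  -2  -15
  Δ  : 5  -1  -7  -13
  Δ^2: -6  -6  -6
  Δ^3: 0  0
  Δ^4: 0
The second differences are constant (-6) and nonzero, while all higher differences vanish, so the minimal degree is 2.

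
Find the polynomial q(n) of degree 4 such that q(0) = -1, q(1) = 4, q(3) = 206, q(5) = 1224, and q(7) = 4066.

Write q(n) = an^4 + bn^3 + cn^2 + dn + e. Substituting each data point gives a linear system:
  e = -1
  a + b + c + d + e = 4
  81a + 27b + 9c + 3d + e = 206
  625a + 125b + 25c + 5d + e = 1224
  2401a + 343b + 49c + 7d + e = 4066
Solving the system yields a = 1, b = 5, c = -1, d = 0, e = -1.
So q(n) = n^4 + 5n^3 - n^2 - 1.
Check: q(3) = 206. ✓

q(n) = n^4 + 5n^3 - n^2 - 1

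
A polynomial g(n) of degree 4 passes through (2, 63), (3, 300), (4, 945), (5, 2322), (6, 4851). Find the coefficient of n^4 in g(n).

Write g(n) = an^4 + bn^3 + cn^2 + dn + e. Substituting each data point gives a linear system:
  16a + 8b + 4c + 2d + e = 63
  81a + 27b + 9c + 3d + e = 300
  256a + 64b + 16c + 4d + e = 945
  625a + 125b + 25c + 5d + e = 2322
  1296a + 216b + 36c + 6d + e = 4851
Solving the system yields a = 4, b = -2, c = 2, d = 5, e = -3.
So g(n) = 4n⁴ - 2n³ + 2n² + 5n - 3.
The leading coefficient is 4.

4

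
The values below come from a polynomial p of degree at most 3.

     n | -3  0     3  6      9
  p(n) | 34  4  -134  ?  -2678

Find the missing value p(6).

-866

On equispaced nodes a degree-3 polynomial has vanishing fourth forward difference, so
  p(-3) - 4·p(0) + 6·p(3) - 4·p(6) + p(9) = 0.
Substituting the known values and solving for p(6):
  -4·p(6) = 3464
  p(6) = -866.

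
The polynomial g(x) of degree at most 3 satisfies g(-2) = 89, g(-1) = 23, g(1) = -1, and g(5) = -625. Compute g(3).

-121

Using the Lagrange interpolation formula with nodes -2, -1, 1, 5:
  L_0(x) = (x + 1)(x - 1)(x - 5) / -21
  L_1(x) = (x + 2)(x - 1)(x - 5) / 12
  L_2(x) = (x + 2)(x + 1)(x - 5) / -24
  L_3(x) = (x + 2)(x + 1)(x - 1) / 168
Then g(x) = 89·L_0(x) + 23·L_1(x) - 1·L_2(x) - 625·L_3(x).
Expanding and collecting terms gives g(x) = -6x³ + 6x² - 6x + 5.
Evaluating at x = 3: g(3) = -121.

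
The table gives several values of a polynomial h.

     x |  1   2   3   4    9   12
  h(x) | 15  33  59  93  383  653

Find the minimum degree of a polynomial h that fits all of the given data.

2

Divided differences on the nodes 1, 2, 3, 4, 9, 12:
  order 0: 15  33  59  93  383  653
  order 1: 18  26  34  58  90
  order 2: 4  4  4  4
  order 3: 0  0  0
  order 4: 0  0
  order 5: 0
The order-2 divided differences are all 4 (nonzero) and every higher order vanishes, so the data lies on a polynomial of degree exactly 2.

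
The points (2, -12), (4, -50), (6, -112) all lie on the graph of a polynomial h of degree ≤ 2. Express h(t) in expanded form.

Using the Lagrange interpolation formula with nodes 2, 4, 6:
  L_0(t) = (t - 4)(t - 6) / 8
  L_1(t) = (t - 2)(t - 6) / -4
  L_2(t) = (t - 2)(t - 4) / 8
Then h(t) = -12·L_0(t) - 50·L_1(t) - 112·L_2(t).
Expanding and collecting terms gives h(t) = -3t² - t + 2.
Check: h(4) = -50. ✓

h(t) = -3t^2 - t + 2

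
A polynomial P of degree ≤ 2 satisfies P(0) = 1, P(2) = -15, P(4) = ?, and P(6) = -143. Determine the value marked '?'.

The 3 known points determine the degree-2 polynomial uniquely.
Write P(t) = at^2 + bt + c. Substituting each data point gives a linear system:
  c = 1
  4a + 2b + c = -15
  36a + 6b + c = -143
Solving the system yields a = -4, b = 0, c = 1.
So P(t) = -4t² + 1.
Then P(4) = -63.

-63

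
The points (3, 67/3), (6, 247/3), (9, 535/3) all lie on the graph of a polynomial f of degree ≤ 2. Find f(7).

331/3

Forward differences of the values at u = 3, 6, 9:
  f  : 67/3  247/3  535/3
  Δ  : 60  96
  Δ^2: 36
The second differences are constant, confirming degree 2.
Interpolating (Newton forward form) and evaluating at u = 7 gives f(7) = 331/3.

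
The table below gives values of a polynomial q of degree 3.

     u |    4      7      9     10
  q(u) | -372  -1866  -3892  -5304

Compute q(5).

-704

Write q(u) = au^3 + bu^2 + cu + d. Substituting each data point gives a linear system:
  64a + 16b + 4c + d = -372
  343a + 49b + 7c + d = -1866
  729a + 81b + 9c + d = -3892
  1000a + 100b + 10c + d = -5304
Solving the system yields a = -5, b = -3, c = 0, d = -4.
So q(u) = -5u³ - 3u² - 4.
Then q(5) = -704.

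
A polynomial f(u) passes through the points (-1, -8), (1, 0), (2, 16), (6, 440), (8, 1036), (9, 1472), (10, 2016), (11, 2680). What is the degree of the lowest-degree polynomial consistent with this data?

Divided differences on the nodes -1, 1, 2, 6, 8, 9, 10, 11:
  order 0: -8  0  16  440  1036  1472  2016  2680
  order 1: 4  16  106  298  436  544  664
  order 2: 4  18  32  46  54  60
  order 3: 2  2  2  2  2
  order 4: 0  0  0  0
  order 5: 0  0  0
  order 6: 0  0
  order 7: 0
The order-3 divided differences are all 2 (nonzero) and every higher order vanishes, so the data lies on a polynomial of degree exactly 3.

3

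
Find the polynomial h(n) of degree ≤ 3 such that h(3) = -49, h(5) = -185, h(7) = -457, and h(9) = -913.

Using the Lagrange interpolation formula with nodes 3, 5, 7, 9:
  L_0(n) = (n - 5)(n - 7)(n - 9) / -48
  L_1(n) = (n - 3)(n - 7)(n - 9) / 16
  L_2(n) = (n - 3)(n - 5)(n - 9) / -16
  L_3(n) = (n - 3)(n - 5)(n - 7) / 48
Then h(n) = -49·L_0(n) - 185·L_1(n) - 457·L_2(n) - 913·L_3(n).
Expanding and collecting terms gives h(n) = -n^3 - 2n^2 - 3n + 5.
Check: h(7) = -457. ✓

h(n) = -n^3 - 2n^2 - 3n + 5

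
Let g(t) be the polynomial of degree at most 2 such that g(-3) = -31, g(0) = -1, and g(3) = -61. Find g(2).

Write g(t) = at^2 + bt + c. Substituting each data point gives a linear system:
  9a - 3b + c = -31
  c = -1
  9a + 3b + c = -61
Solving the system yields a = -5, b = -5, c = -1.
So g(t) = -5t² - 5t - 1.
Then g(2) = -31.

-31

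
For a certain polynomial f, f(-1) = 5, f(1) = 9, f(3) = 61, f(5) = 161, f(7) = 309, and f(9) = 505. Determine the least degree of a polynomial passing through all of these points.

Forward differences of the values at n = -1, 1, 3, 5, 7, 9:
  f  : 5  9  61  161  309  505
  Δ  : 4  52  100  148  196
  Δ^2: 48  48  48  48
  Δ^3: 0  0  0
  Δ^4: 0  0
  Δ^5: 0
The second differences are constant (48) and nonzero, while all higher differences vanish, so the minimal degree is 2.

2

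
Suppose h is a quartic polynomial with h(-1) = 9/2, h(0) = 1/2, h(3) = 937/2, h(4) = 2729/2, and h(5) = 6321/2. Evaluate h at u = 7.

22793/2

Using the Lagrange interpolation formula with nodes -1, 0, 3, 4, 5:
  L_0(u) = u(u - 3)(u - 4)(u - 5) / 120
  L_1(u) = (u + 1)(u - 3)(u - 4)(u - 5) / -60
  L_2(u) = (u + 1)u(u - 4)(u - 5) / 24
  L_3(u) = (u + 1)u(u - 3)(u - 5) / -20
  L_4(u) = (u + 1)u(u - 3)(u - 4) / 60
Then h(u) = 9/2·L_0(u) + 1/2·L_1(u) + 937/2·L_2(u) + 2729/2·L_3(u) + 6321/2·L_4(u).
Expanding and collecting terms gives h(u) = 4u⁴ + 5u³ + 2u² - 3u + 1/2.
Evaluating at u = 7: h(7) = 22793/2.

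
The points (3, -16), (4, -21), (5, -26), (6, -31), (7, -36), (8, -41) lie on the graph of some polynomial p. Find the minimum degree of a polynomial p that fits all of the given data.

Forward differences of the values at s = 3, 4, 5, 6, 7, 8:
  p  : -16  -21  -26  -31  -36  -41
  Δ  : -5  -5  -5  -5  -5
  Δ^2: 0  0  0  0
  Δ^3: 0  0  0
  Δ^4: 0  0
  Δ^5: 0
The first differences are constant (-5) and nonzero, while all higher differences vanish, so the minimal degree is 1.

1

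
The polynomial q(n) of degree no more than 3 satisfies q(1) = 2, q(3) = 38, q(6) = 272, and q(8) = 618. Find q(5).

Using the Lagrange interpolation formula with nodes 1, 3, 6, 8:
  L_0(n) = (n - 3)(n - 6)(n - 8) / -70
  L_1(n) = (n - 1)(n - 6)(n - 8) / 30
  L_2(n) = (n - 1)(n - 3)(n - 8) / -30
  L_3(n) = (n - 1)(n - 3)(n - 6) / 70
Then q(n) = 2·L_0(n) + 38·L_1(n) + 272·L_2(n) + 618·L_3(n).
Expanding and collecting terms gives q(n) = n^3 + 2n^2 - 3n + 2.
Evaluating at n = 5: q(5) = 162.

162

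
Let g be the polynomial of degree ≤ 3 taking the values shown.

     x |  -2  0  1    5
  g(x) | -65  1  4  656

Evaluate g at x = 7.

1870

Using the Lagrange interpolation formula with nodes -2, 0, 1, 5:
  L_0(x) = x(x - 1)(x - 5) / -42
  L_1(x) = (x + 2)(x - 1)(x - 5) / 10
  L_2(x) = (x + 2)x(x - 5) / -12
  L_3(x) = (x + 2)x(x - 1) / 140
Then g(x) = -65·L_0(x) + 1·L_1(x) + 4·L_2(x) + 656·L_3(x).
Expanding and collecting terms gives g(x) = 6x^3 - 4x^2 + x + 1.
Evaluating at x = 7: g(7) = 1870.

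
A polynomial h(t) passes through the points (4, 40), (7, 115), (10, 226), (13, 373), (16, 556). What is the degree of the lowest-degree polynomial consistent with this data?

Forward differences of the values at t = 4, 7, 10, 13, 16:
  h  : 40  115  226  373  556
  Δ  : 75  111  147  183
  Δ^2: 36  36  36
  Δ^3: 0  0
  Δ^4: 0
The second differences are constant (36) and nonzero, while all higher differences vanish, so the minimal degree is 2.

2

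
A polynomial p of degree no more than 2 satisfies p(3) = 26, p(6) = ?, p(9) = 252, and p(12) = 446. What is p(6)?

112

The 3 known points determine the degree-2 polynomial uniquely.
Write p(u) = au^2 + bu + c. Substituting each data point gives a linear system:
  9a + 3b + c = 26
  81a + 9b + c = 252
  144a + 12b + c = 446
Solving the system yields a = 3, b = 5/3, c = -6.
So p(u) = 3u² + (5/3)u - 6.
Then p(6) = 112.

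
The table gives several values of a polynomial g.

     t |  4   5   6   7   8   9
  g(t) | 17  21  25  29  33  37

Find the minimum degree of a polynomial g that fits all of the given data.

1

Forward differences of the values at t = 4, 5, 6, 7, 8, 9:
  g  : 17  21  25  29  33  37
  Δ  : 4  4  4  4  4
  Δ^2: 0  0  0  0
  Δ^3: 0  0  0
  Δ^4: 0  0
  Δ^5: 0
The first differences are constant (4) and nonzero, while all higher differences vanish, so the minimal degree is 1.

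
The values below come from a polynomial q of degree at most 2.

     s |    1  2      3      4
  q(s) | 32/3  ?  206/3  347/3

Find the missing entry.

101/3

The 3 known points determine the degree-2 polynomial uniquely.
Write q(s) = as^2 + bs + c. Substituting each data point gives a linear system:
  a + b + c = 32/3
  9a + 3b + c = 206/3
  16a + 4b + c = 347/3
Solving the system yields a = 6, b = 5, c = -1/3.
So q(s) = 6s² + 5s - 1/3.
Then q(2) = 101/3.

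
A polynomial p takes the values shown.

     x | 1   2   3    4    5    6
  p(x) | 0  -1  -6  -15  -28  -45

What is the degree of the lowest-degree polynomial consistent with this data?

Forward differences of the values at x = 1, 2, 3, 4, 5, 6:
  p  : 0  -1  -6  -15  -28  -45
  Δ  : -1  -5  -9  -13  -17
  Δ^2: -4  -4  -4  -4
  Δ^3: 0  0  0
  Δ^4: 0  0
  Δ^5: 0
The second differences are constant (-4) and nonzero, while all higher differences vanish, so the minimal degree is 2.

2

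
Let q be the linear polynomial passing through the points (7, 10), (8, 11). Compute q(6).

9

Write q(u) = au + b. Substituting each data point gives a linear system:
  7a + b = 10
  8a + b = 11
Solving the system yields a = 1, b = 3.
So q(u) = u + 3.
Then q(6) = 9.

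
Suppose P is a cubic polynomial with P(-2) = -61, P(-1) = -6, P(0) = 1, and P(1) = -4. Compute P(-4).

-459

Using the Lagrange interpolation formula with nodes -2, -1, 0, 1:
  L_0(n) = (n + 1)n(n - 1) / -6
  L_1(n) = (n + 2)n(n - 1) / 2
  L_2(n) = (n + 2)(n + 1)(n - 1) / -2
  L_3(n) = (n + 2)(n + 1)n / 6
Then P(n) = -61·L_0(n) - 6·L_1(n) + 1·L_2(n) - 4·L_3(n).
Expanding and collecting terms gives P(n) = 6n^3 - 6n^2 - 5n + 1.
Evaluating at n = -4: P(-4) = -459.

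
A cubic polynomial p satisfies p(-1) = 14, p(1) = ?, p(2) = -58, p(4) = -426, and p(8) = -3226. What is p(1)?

The 4 known points determine the degree-3 polynomial uniquely.
Write p(n) = an^3 + bn^2 + cn + d. Substituting each data point gives a linear system:
  -a + b - c + d = 14
  8a + 4b + 2c + d = -58
  64a + 16b + 4c + d = -426
  512a + 64b + 8c + d = -3226
Solving the system yields a = -6, b = -2, c = -4, d = 6.
So p(n) = -6n³ - 2n² - 4n + 6.
Then p(1) = -6.

-6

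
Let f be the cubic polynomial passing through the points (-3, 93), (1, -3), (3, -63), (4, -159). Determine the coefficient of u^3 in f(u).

-3

Write f(u) = au^3 + bu^2 + cu + d. Substituting each data point gives a linear system:
  -27a + 9b - 3c + d = 93
  a + b + c + d = -3
  27a + 9b + 3c + d = -63
  64a + 16b + 4c + d = -159
Solving the system yields a = -3, b = 2, c = 1, d = -3.
So f(u) = -3u^3 + 2u^2 + u - 3.
The leading coefficient is -3.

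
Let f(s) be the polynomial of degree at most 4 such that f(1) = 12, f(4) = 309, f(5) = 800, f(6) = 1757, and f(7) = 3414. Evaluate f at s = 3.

98

Using the Lagrange interpolation formula with nodes 1, 4, 5, 6, 7:
  L_0(s) = (s - 4)(s - 5)(s - 6)(s - 7) / 360
  L_1(s) = (s - 1)(s - 5)(s - 6)(s - 7) / -18
  L_2(s) = (s - 1)(s - 4)(s - 6)(s - 7) / 8
  L_3(s) = (s - 1)(s - 4)(s - 5)(s - 7) / -10
  L_4(s) = (s - 1)(s - 4)(s - 5)(s - 6) / 36
Then f(s) = 12·L_0(s) + 309·L_1(s) + 800·L_2(s) + 1757·L_3(s) + 3414·L_4(s).
Expanding and collecting terms gives f(s) = 2s^4 - 5s^3 + 6s^2 + 4s + 5.
Evaluating at s = 3: f(3) = 98.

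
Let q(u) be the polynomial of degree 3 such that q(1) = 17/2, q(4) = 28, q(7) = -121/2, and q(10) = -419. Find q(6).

Write q(u) = au^3 + bu^2 + cu + d. Substituting each data point gives a linear system:
  a + b + c + d = 17/2
  64a + 16b + 4c + d = 28
  343a + 49b + 7c + d = -121/2
  1000a + 100b + 10c + d = -419
Solving the system yields a = -1, b = 6, c = -5/2, d = 6.
So q(u) = -u^3 + 6u^2 - (5/2)u + 6.
Then q(6) = -9.

-9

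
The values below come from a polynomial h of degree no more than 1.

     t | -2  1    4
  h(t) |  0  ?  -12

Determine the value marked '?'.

-6

On equispaced nodes a degree-1 polynomial has vanishing second forward difference, so
  h(-2) - 2·h(1) + h(4) = 0.
Substituting the known values and solving for h(1):
  -2·h(1) = 12
  h(1) = -6.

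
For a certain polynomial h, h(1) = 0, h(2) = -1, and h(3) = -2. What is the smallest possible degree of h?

1

Forward differences of the values at n = 1, 2, 3:
  h  : 0  -1  -2
  Δ  : -1  -1
  Δ^2: 0
The first differences are constant (-1) and nonzero, while all higher differences vanish, so the minimal degree is 1.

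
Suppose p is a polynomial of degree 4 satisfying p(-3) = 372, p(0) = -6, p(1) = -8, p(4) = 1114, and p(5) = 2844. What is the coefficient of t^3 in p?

-1

Write p(t) = at^4 + bt^3 + ct^2 + dt + e. Substituting each data point gives a linear system:
  81a - 27b + 9c - 3d + e = 372
  e = -6
  a + b + c + d + e = -8
  256a + 64b + 16c + 4d + e = 1114
  625a + 125b + 25c + 5d + e = 2844
Solving the system yields a = 5, b = -1, c = -6, d = 0, e = -6.
So p(t) = 5t^4 - t^3 - 6t^2 - 6.
The coefficient of t^3 is -1.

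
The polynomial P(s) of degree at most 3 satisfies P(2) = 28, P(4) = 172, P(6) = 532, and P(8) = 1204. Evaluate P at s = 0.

4

Forward differences of the values at s = 2, 4, 6, 8:
  P  : 28  172  532  1204
  Δ  : 144  360  672
  Δ^2: 216  312
  Δ^3: 96
The third differences are constant, confirming degree 3.
Interpolating (Newton forward form) and evaluating at s = 0 gives P(0) = 4.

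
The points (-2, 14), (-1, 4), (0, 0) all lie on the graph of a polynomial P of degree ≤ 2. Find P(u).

P(u) = 3u^2 - u

Using the Lagrange interpolation formula with nodes -2, -1, 0:
  L_0(u) = (u + 1)u / 2
  L_1(u) = (u + 2)u / -1
  L_2(u) = (u + 2)(u + 1) / 2
Then P(u) = 14·L_0(u) + 4·L_1(u) + 0·L_2(u).
Expanding and collecting terms gives P(u) = 3u² - u.
Check: P(-1) = 4. ✓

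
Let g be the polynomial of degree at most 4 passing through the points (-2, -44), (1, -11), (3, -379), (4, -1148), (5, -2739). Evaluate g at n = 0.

Using the Lagrange interpolation formula with nodes -2, 1, 3, 4, 5:
  L_0(n) = (n - 1)(n - 3)(n - 4)(n - 5) / 630
  L_1(n) = (n + 2)(n - 3)(n - 4)(n - 5) / -72
  L_2(n) = (n + 2)(n - 1)(n - 4)(n - 5) / 20
  L_3(n) = (n + 2)(n - 1)(n - 3)(n - 5) / -18
  L_4(n) = (n + 2)(n - 1)(n - 3)(n - 4) / 56
Then g(n) = -44·L_0(n) - 11·L_1(n) - 379·L_2(n) - 1148·L_3(n) - 2739·L_4(n).
Expanding and collecting terms gives g(n) = -4n^4 - 2n^3 + n^2 - 2n - 4.
Evaluating at n = 0: g(0) = -4.

-4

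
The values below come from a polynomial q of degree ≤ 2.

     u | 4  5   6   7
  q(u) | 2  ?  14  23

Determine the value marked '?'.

7

The 3 known points determine the degree-2 polynomial uniquely.
Write q(u) = au^2 + bu + c. Substituting each data point gives a linear system:
  16a + 4b + c = 2
  36a + 6b + c = 14
  49a + 7b + c = 23
Solving the system yields a = 1, b = -4, c = 2.
So q(u) = u² - 4u + 2.
Then q(5) = 7.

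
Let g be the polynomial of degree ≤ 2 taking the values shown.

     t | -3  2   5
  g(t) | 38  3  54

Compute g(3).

Using the Lagrange interpolation formula with nodes -3, 2, 5:
  L_0(t) = (t - 2)(t - 5) / 40
  L_1(t) = (t + 3)(t - 5) / -15
  L_2(t) = (t + 3)(t - 2) / 24
Then g(t) = 38·L_0(t) + 3·L_1(t) + 54·L_2(t).
Expanding and collecting terms gives g(t) = 3t² - 4t - 1.
Evaluating at t = 3: g(3) = 14.

14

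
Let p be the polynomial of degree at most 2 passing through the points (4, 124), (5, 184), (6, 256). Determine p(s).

Using the Lagrange interpolation formula with nodes 4, 5, 6:
  L_0(s) = (s - 5)(s - 6) / 2
  L_1(s) = (s - 4)(s - 6) / -1
  L_2(s) = (s - 4)(s - 5) / 2
Then p(s) = 124·L_0(s) + 184·L_1(s) + 256·L_2(s).
Expanding and collecting terms gives p(s) = 6s^2 + 6s + 4.
Check: p(6) = 256. ✓

p(s) = 6s^2 + 6s + 4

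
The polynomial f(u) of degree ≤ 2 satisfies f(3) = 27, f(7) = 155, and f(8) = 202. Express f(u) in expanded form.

Write f(u) = au^2 + bu + c. Substituting each data point gives a linear system:
  9a + 3b + c = 27
  49a + 7b + c = 155
  64a + 8b + c = 202
Solving the system yields a = 3, b = 2, c = -6.
So f(u) = 3u² + 2u - 6.
Check: f(3) = 27. ✓

f(u) = 3u^2 + 2u - 6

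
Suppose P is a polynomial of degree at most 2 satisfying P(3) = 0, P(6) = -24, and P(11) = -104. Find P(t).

P(t) = -t^2 + t + 6

Write P(t) = at^2 + bt + c. Substituting each data point gives a linear system:
  9a + 3b + c = 0
  36a + 6b + c = -24
  121a + 11b + c = -104
Solving the system yields a = -1, b = 1, c = 6.
So P(t) = -t^2 + t + 6.
Check: P(6) = -24. ✓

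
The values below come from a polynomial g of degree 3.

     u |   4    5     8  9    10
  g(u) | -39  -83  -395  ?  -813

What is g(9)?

The 4 known points determine the degree-3 polynomial uniquely.
Write g(u) = au^3 + bu^2 + cu + d. Substituting each data point gives a linear system:
  64a + 16b + 4c + d = -39
  125a + 25b + 5c + d = -83
  512a + 64b + 8c + d = -395
  1000a + 100b + 10c + d = -813
Solving the system yields a = -1, b = 2, c = -1, d = -3.
So g(u) = -u^3 + 2u^2 - u - 3.
Then g(9) = -579.

-579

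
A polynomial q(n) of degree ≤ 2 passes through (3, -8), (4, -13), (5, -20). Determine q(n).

q(n) = -n^2 + 2n - 5

Write q(n) = an^2 + bn + c. Substituting each data point gives a linear system:
  9a + 3b + c = -8
  16a + 4b + c = -13
  25a + 5b + c = -20
Solving the system yields a = -1, b = 2, c = -5.
So q(n) = -n^2 + 2n - 5.
Check: q(4) = -13. ✓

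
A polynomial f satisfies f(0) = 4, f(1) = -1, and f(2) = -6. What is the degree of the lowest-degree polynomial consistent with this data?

1

Forward differences of the values at n = 0, 1, 2:
  f  : 4  -1  -6
  Δ  : -5  -5
  Δ^2: 0
The first differences are constant (-5) and nonzero, while all higher differences vanish, so the minimal degree is 1.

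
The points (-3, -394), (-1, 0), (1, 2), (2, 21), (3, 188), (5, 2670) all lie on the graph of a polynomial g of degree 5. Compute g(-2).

Using the Lagrange interpolation formula with nodes -3, -1, 1, 2, 3, 5:
  L_0(t) = (t + 1)(t - 1)(t - 2)(t - 3)(t - 5) / -1920
  L_1(t) = (t + 3)(t - 1)(t - 2)(t - 3)(t - 5) / 288
  L_2(t) = (t + 3)(t + 1)(t - 2)(t - 3)(t - 5) / -64
  L_3(t) = (t + 3)(t + 1)(t - 1)(t - 3)(t - 5) / 45
  L_4(t) = (t + 3)(t + 1)(t - 1)(t - 2)(t - 5) / -96
  L_5(t) = (t + 3)(t + 1)(t - 1)(t - 2)(t - 3) / 1152
Then g(t) = -394·L_0(t) + 0·L_1(t) + 2·L_2(t) + 21·L_3(t) + 188·L_4(t) + 2670·L_5(t).
Expanding and collecting terms gives g(t) = t^5 - t^4 + 2t^3 - 3t^2 - 2t + 5.
Evaluating at t = -2: g(-2) = -67.

-67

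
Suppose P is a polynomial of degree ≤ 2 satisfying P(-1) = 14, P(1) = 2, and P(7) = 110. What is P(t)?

P(t) = 3t^2 - 6t + 5

Write P(t) = at^2 + bt + c. Substituting each data point gives a linear system:
  a - b + c = 14
  a + b + c = 2
  49a + 7b + c = 110
Solving the system yields a = 3, b = -6, c = 5.
So P(t) = 3t^2 - 6t + 5.
Check: P(7) = 110. ✓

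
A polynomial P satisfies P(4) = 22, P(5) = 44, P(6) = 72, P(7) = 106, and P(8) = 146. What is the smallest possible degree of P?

Forward differences of the values at t = 4, 5, 6, 7, 8:
  P  : 22  44  72  106  146
  Δ  : 22  28  34  40
  Δ^2: 6  6  6
  Δ^3: 0  0
  Δ^4: 0
The second differences are constant (6) and nonzero, while all higher differences vanish, so the minimal degree is 2.

2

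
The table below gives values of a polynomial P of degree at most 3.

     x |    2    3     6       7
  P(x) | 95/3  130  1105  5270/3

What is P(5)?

1910/3

Using the Lagrange interpolation formula with nodes 2, 3, 6, 7:
  L_0(x) = (x - 3)(x - 6)(x - 7) / -20
  L_1(x) = (x - 2)(x - 6)(x - 7) / 12
  L_2(x) = (x - 2)(x - 3)(x - 7) / -12
  L_3(x) = (x - 2)(x - 3)(x - 6) / 20
Then P(x) = 95/3·L_0(x) + 130·L_1(x) + 1105·L_2(x) + 5270/3·L_3(x).
Expanding and collecting terms gives P(x) = 5x³ + (5/3)x² - 5x - 5.
Evaluating at x = 5: P(5) = 1910/3.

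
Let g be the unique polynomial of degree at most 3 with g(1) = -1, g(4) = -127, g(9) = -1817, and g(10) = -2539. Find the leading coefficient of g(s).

-3

Write g(s) = as^3 + bs^2 + cs + d. Substituting each data point gives a linear system:
  a + b + c + d = -1
  64a + 16b + 4c + d = -127
  729a + 81b + 9c + d = -1817
  1000a + 100b + 10c + d = -2539
Solving the system yields a = -3, b = 5, c = -4, d = 1.
So g(s) = -3s^3 + 5s^2 - 4s + 1.
The leading coefficient is -3.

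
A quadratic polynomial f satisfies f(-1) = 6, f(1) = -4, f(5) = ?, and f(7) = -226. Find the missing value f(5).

The 3 known points determine the degree-2 polynomial uniquely.
Write f(t) = at^2 + bt + c. Substituting each data point gives a linear system:
  a - b + c = 6
  a + b + c = -4
  49a + 7b + c = -226
Solving the system yields a = -4, b = -5, c = 5.
So f(t) = -4t^2 - 5t + 5.
Then f(5) = -120.

-120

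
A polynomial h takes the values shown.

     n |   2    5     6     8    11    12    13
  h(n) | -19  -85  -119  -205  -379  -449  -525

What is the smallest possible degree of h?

Divided differences on the nodes 2, 5, 6, 8, 11, 12, 13:
  order 0: -19  -85  -119  -205  -379  -449  -525
  order 1: -22  -34  -43  -58  -70  -76
  order 2: -3  -3  -3  -3  -3
  order 3: 0  0  0  0
  order 4: 0  0  0
  order 5: 0  0
  order 6: 0
The order-2 divided differences are all -3 (nonzero) and every higher order vanishes, so the data lies on a polynomial of degree exactly 2.

2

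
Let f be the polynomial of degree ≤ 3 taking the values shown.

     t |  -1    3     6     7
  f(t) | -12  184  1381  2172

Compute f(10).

6225

Write f(t) = at^3 + bt^2 + ct + d. Substituting each data point gives a linear system:
  -a + b - c + d = -12
  27a + 9b + 3c + d = 184
  216a + 36b + 6c + d = 1381
  343a + 49b + 7c + d = 2172
Solving the system yields a = 6, b = 2, c = 3, d = -5.
So f(t) = 6t^3 + 2t^2 + 3t - 5.
Then f(10) = 6225.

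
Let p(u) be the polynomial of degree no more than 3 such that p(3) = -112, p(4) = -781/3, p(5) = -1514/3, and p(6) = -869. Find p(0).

-3

Forward differences of the values at u = 3, 4, 5, 6:
  p  : -112  -781/3  -1514/3  -869
  Δ  : -445/3  -733/3  -1093/3
  Δ^2: -96  -120
  Δ^3: -24
The third differences are constant, confirming degree 3.
Interpolating (Newton forward form) and evaluating at u = 0 gives p(0) = -3.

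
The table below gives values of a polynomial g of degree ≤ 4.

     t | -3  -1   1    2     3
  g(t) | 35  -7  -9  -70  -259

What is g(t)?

Write g(t) = at^4 + bt^3 + ct^2 + dt + e. Substituting each data point gives a linear system:
  81a - 27b + 9c - 3d + e = 35
  a - b + c - d + e = -7
  a + b + c + d + e = -9
  16a + 8b + 4c + 2d + e = -70
  81a + 27b + 9c + 3d + e = -259
Solving the system yields a = -1, b = -6, c = -3, d = 5, e = -4.
So g(t) = -t⁴ - 6t³ - 3t² + 5t - 4.
Check: g(-1) = -7. ✓

g(t) = -t^4 - 6t^3 - 3t^2 + 5t - 4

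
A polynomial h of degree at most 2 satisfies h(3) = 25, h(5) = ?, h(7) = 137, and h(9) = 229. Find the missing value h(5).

69

On equispaced nodes a degree-2 polynomial has vanishing third forward difference, so
  - h(3) + 3·h(5) - 3·h(7) + h(9) = 0.
Substituting the known values and solving for h(5):
  3·h(5) = 207
  h(5) = 69.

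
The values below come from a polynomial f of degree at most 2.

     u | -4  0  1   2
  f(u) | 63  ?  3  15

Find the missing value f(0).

The 3 known points determine the degree-2 polynomial uniquely.
Write f(u) = au^2 + bu + c. Substituting each data point gives a linear system:
  16a - 4b + c = 63
  a + b + c = 3
  4a + 2b + c = 15
Solving the system yields a = 4, b = 0, c = -1.
So f(u) = 4u^2 - 1.
Then f(0) = -1.

-1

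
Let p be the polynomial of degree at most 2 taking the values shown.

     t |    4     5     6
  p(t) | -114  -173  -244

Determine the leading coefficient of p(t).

Write p(t) = at^2 + bt + c. Substituting each data point gives a linear system:
  16a + 4b + c = -114
  25a + 5b + c = -173
  36a + 6b + c = -244
Solving the system yields a = -6, b = -5, c = 2.
So p(t) = -6t² - 5t + 2.
The leading coefficient is -6.

-6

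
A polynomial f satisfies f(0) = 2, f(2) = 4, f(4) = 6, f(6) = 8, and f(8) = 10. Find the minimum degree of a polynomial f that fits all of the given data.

Forward differences of the values at n = 0, 2, 4, 6, 8:
  f  : 2  4  6  8  10
  Δ  : 2  2  2  2
  Δ^2: 0  0  0
  Δ^3: 0  0
  Δ^4: 0
The first differences are constant (2) and nonzero, while all higher differences vanish, so the minimal degree is 1.

1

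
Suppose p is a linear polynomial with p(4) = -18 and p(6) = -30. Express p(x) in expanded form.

p(x) = -6x + 6

Using the Lagrange interpolation formula with nodes 4, 6:
  L_0(x) = (x - 6) / -2
  L_1(x) = (x - 4) / 2
Then p(x) = -18·L_0(x) - 30·L_1(x).
Expanding and collecting terms gives p(x) = -6x + 6.
Check: p(6) = -30. ✓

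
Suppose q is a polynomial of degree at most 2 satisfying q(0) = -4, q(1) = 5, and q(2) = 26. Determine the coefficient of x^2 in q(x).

6

Write q(x) = ax^2 + bx + c. Substituting each data point gives a linear system:
  c = -4
  a + b + c = 5
  4a + 2b + c = 26
Solving the system yields a = 6, b = 3, c = -4.
So q(x) = 6x^2 + 3x - 4.
The leading coefficient is 6.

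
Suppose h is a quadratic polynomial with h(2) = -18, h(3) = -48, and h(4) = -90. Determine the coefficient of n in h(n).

0

Write h(n) = an^2 + bn + c. Substituting each data point gives a linear system:
  4a + 2b + c = -18
  9a + 3b + c = -48
  16a + 4b + c = -90
Solving the system yields a = -6, b = 0, c = 6.
So h(n) = -6n^2 + 6.
The coefficient of n is 0.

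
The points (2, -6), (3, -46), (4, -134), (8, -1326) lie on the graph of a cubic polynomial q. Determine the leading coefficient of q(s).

-3

Write q(s) = as^3 + bs^2 + cs + d. Substituting each data point gives a linear system:
  8a + 4b + 2c + d = -6
  27a + 9b + 3c + d = -46
  64a + 16b + 4c + d = -134
  512a + 64b + 8c + d = -1326
Solving the system yields a = -3, b = 3, c = 2, d = 2.
So q(s) = -3s^3 + 3s^2 + 2s + 2.
The leading coefficient is -3.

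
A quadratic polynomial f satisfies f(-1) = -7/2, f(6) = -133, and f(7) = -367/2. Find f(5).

-181/2

Write f(s) = as^2 + bs + c. Substituting each data point gives a linear system:
  a - b + c = -7/2
  36a + 6b + c = -133
  49a + 7b + c = -367/2
Solving the system yields a = -4, b = 3/2, c = 2.
So f(s) = -4s² + (3/2)s + 2.
Then f(5) = -181/2.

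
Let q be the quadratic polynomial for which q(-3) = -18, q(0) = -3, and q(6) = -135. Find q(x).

Write q(x) = ax^2 + bx + c. Substituting each data point gives a linear system:
  9a - 3b + c = -18
  c = -3
  36a + 6b + c = -135
Solving the system yields a = -3, b = -4, c = -3.
So q(x) = -3x² - 4x - 3.
Check: q(0) = -3. ✓

q(x) = -3x^2 - 4x - 3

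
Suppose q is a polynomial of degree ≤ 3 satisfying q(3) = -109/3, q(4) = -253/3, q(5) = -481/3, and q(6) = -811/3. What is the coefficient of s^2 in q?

-2

Write q(s) = as^3 + bs^2 + cs + d. Substituting each data point gives a linear system:
  27a + 9b + 3c + d = -109/3
  64a + 16b + 4c + d = -253/3
  125a + 25b + 5c + d = -481/3
  216a + 36b + 6c + d = -811/3
Solving the system yields a = -1, b = -2, c = 3, d = -1/3.
So q(s) = -s^3 - 2s^2 + 3s - 1/3.
The coefficient of s^2 is -2.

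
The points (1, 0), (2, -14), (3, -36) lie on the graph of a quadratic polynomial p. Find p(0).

Write p(t) = at^2 + bt + c. Substituting each data point gives a linear system:
  a + b + c = 0
  4a + 2b + c = -14
  9a + 3b + c = -36
Solving the system yields a = -4, b = -2, c = 6.
So p(t) = -4t² - 2t + 6.
Then p(0) = 6.

6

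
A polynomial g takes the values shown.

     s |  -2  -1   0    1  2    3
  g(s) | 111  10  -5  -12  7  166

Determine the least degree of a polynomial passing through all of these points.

4

Forward differences of the values at s = -2, -1, 0, 1, 2, 3:
  g  : 111  10  -5  -12  7  166
  Δ  : -101  -15  -7  19  159
  Δ^2: 86  8  26  140
  Δ^3: -78  18  114
  Δ^4: 96  96
  Δ^5: 0
The fourth differences are constant (96) and nonzero, while all higher differences vanish, so the minimal degree is 4.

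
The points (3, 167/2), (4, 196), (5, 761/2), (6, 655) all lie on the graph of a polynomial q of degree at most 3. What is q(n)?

q(n) = 3n^3 + (3/2)n - 2

Using the Lagrange interpolation formula with nodes 3, 4, 5, 6:
  L_0(n) = (n - 4)(n - 5)(n - 6) / -6
  L_1(n) = (n - 3)(n - 5)(n - 6) / 2
  L_2(n) = (n - 3)(n - 4)(n - 6) / -2
  L_3(n) = (n - 3)(n - 4)(n - 5) / 6
Then q(n) = 167/2·L_0(n) + 196·L_1(n) + 761/2·L_2(n) + 655·L_3(n).
Expanding and collecting terms gives q(n) = 3n^3 + (3/2)n - 2.
Check: q(5) = 761/2. ✓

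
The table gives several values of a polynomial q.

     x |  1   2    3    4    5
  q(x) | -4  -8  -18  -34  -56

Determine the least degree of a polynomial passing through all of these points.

Forward differences of the values at x = 1, 2, 3, 4, 5:
  q  : -4  -8  -18  -34  -56
  Δ  : -4  -10  -16  -22
  Δ^2: -6  -6  -6
  Δ^3: 0  0
  Δ^4: 0
The second differences are constant (-6) and nonzero, while all higher differences vanish, so the minimal degree is 2.

2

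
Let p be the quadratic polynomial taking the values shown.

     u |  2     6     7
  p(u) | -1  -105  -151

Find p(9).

-267

Using the Lagrange interpolation formula with nodes 2, 6, 7:
  L_0(u) = (u - 6)(u - 7) / 20
  L_1(u) = (u - 2)(u - 7) / -4
  L_2(u) = (u - 2)(u - 6) / 5
Then p(u) = -1·L_0(u) - 105·L_1(u) - 151·L_2(u).
Expanding and collecting terms gives p(u) = -4u² + 6u + 3.
Evaluating at u = 9: p(9) = -267.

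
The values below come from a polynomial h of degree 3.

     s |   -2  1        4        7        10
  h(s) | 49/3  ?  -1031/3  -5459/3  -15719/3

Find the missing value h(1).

-5/3

The 4 known points determine the degree-3 polynomial uniquely.
Write h(s) = as^3 + bs^2 + cs + d. Substituting each data point gives a linear system:
  -8a + 4b - 2c + d = 49/3
  64a + 16b + 4c + d = -1031/3
  343a + 49b + 7c + d = -5459/3
  1000a + 100b + 10c + d = -15719/3
Solving the system yields a = -5, b = -3, c = 6, d = 1/3.
So h(s) = -5s^3 - 3s^2 + 6s + 1/3.
Then h(1) = -5/3.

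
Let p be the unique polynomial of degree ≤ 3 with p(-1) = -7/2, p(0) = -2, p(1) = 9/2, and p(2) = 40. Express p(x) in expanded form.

Using the Lagrange interpolation formula with nodes -1, 0, 1, 2:
  L_0(x) = x(x - 1)(x - 2) / -6
  L_1(x) = (x + 1)(x - 1)(x - 2) / 2
  L_2(x) = (x + 1)x(x - 2) / -2
  L_3(x) = (x + 1)x(x - 1) / 6
Then p(x) = -7/2·L_0(x) - 2·L_1(x) + 9/2·L_2(x) + 40·L_3(x).
Expanding and collecting terms gives p(x) = 4x^3 + (5/2)x^2 - 2.
Check: p(2) = 40. ✓

p(x) = 4x^3 + (5/2)x^2 - 2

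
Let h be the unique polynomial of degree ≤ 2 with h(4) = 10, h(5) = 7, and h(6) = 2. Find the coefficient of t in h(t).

Write h(t) = at^2 + bt + c. Substituting each data point gives a linear system:
  16a + 4b + c = 10
  25a + 5b + c = 7
  36a + 6b + c = 2
Solving the system yields a = -1, b = 6, c = 2.
So h(t) = -t^2 + 6t + 2.
The coefficient of t is 6.

6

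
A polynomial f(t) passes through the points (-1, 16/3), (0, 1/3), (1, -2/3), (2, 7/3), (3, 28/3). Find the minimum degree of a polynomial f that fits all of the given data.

Forward differences of the values at t = -1, 0, 1, 2, 3:
  f  : 16/3  1/3  -2/3  7/3  28/3
  Δ  : -5  -1  3  7
  Δ^2: 4  4  4
  Δ^3: 0  0
  Δ^4: 0
The second differences are constant (4) and nonzero, while all higher differences vanish, so the minimal degree is 2.

2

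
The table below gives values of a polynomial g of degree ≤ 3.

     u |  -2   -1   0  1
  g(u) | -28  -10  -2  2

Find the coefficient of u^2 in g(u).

Write g(u) = au^3 + bu^2 + cu + d. Substituting each data point gives a linear system:
  -8a + 4b - 2c + d = -28
  -a + b - c + d = -10
  d = -2
  a + b + c + d = 2
Solving the system yields a = 1, b = -2, c = 5, d = -2.
So g(u) = u^3 - 2u^2 + 5u - 2.
The coefficient of u^2 is -2.

-2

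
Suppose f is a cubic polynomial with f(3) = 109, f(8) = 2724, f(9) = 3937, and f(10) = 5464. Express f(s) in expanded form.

Write f(s) = as^3 + bs^2 + cs + d. Substituting each data point gives a linear system:
  27a + 9b + 3c + d = 109
  512a + 64b + 8c + d = 2724
  729a + 81b + 9c + d = 3937
  1000a + 100b + 10c + d = 5464
Solving the system yields a = 6, b = -5, c = -4, d = 4.
So f(s) = 6s³ - 5s² - 4s + 4.
Check: f(9) = 3937. ✓

f(s) = 6s^3 - 5s^2 - 4s + 4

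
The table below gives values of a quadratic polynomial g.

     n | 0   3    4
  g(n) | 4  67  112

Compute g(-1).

Write g(n) = an^2 + bn + c. Substituting each data point gives a linear system:
  c = 4
  9a + 3b + c = 67
  16a + 4b + c = 112
Solving the system yields a = 6, b = 3, c = 4.
So g(n) = 6n^2 + 3n + 4.
Then g(-1) = 7.

7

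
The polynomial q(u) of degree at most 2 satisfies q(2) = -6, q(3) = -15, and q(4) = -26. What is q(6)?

-54

Write q(u) = au^2 + bu + c. Substituting each data point gives a linear system:
  4a + 2b + c = -6
  9a + 3b + c = -15
  16a + 4b + c = -26
Solving the system yields a = -1, b = -4, c = 6.
So q(u) = -u² - 4u + 6.
Then q(6) = -54.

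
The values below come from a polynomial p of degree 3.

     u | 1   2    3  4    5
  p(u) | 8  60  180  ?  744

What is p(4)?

On equispaced nodes a degree-3 polynomial has vanishing fourth forward difference, so
  p(1) - 4·p(2) + 6·p(3) - 4·p(4) + p(5) = 0.
Substituting the known values and solving for p(4):
  -4·p(4) = -1592
  p(4) = 398.

398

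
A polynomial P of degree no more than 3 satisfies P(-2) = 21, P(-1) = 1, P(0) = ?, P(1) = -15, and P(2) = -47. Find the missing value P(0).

On equispaced nodes a degree-3 polynomial has vanishing fourth forward difference, so
  P(-2) - 4·P(-1) + 6·P(0) - 4·P(1) + P(2) = 0.
Substituting the known values and solving for P(0):
  6·P(0) = -30
  P(0) = -5.

-5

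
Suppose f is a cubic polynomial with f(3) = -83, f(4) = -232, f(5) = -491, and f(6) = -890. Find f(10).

Using the Lagrange interpolation formula with nodes 3, 4, 5, 6:
  L_0(n) = (n - 4)(n - 5)(n - 6) / -6
  L_1(n) = (n - 3)(n - 5)(n - 6) / 2
  L_2(n) = (n - 3)(n - 4)(n - 6) / -2
  L_3(n) = (n - 3)(n - 4)(n - 5) / 6
Then f(n) = -83·L_0(n) - 232·L_1(n) - 491·L_2(n) - 890·L_3(n).
Expanding and collecting terms gives f(n) = -5n^3 + 5n^2 + n + 4.
Evaluating at n = 10: f(10) = -4486.

-4486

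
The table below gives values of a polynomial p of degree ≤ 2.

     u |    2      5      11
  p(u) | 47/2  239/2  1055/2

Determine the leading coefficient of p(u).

4

Write p(u) = au^2 + bu + c. Substituting each data point gives a linear system:
  4a + 2b + c = 47/2
  25a + 5b + c = 239/2
  121a + 11b + c = 1055/2
Solving the system yields a = 4, b = 4, c = -1/2.
So p(u) = 4u² + 4u - 1/2.
The leading coefficient is 4.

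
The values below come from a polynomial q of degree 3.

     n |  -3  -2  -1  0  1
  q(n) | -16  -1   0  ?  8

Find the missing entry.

On equispaced nodes a degree-3 polynomial has vanishing fourth forward difference, so
  q(-3) - 4·q(-2) + 6·q(-1) - 4·q(0) + q(1) = 0.
Substituting the known values and solving for q(0):
  -4·q(0) = 4
  q(0) = -1.

-1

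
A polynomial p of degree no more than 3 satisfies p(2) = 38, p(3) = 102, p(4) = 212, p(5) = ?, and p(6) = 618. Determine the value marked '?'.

The 4 known points determine the degree-3 polynomial uniquely.
Write p(x) = ax^3 + bx^2 + cx + d. Substituting each data point gives a linear system:
  8a + 4b + 2c + d = 38
  27a + 9b + 3c + d = 102
  64a + 16b + 4c + d = 212
  216a + 36b + 6c + d = 618
Solving the system yields a = 2, b = 5, c = 1, d = 0.
So p(x) = 2x³ + 5x² + x.
Then p(5) = 380.

380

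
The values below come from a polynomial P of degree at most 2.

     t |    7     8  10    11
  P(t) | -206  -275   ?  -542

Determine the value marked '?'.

The 3 known points determine the degree-2 polynomial uniquely.
Write P(t) = at^2 + bt + c. Substituting each data point gives a linear system:
  49a + 7b + c = -206
  64a + 8b + c = -275
  121a + 11b + c = -542
Solving the system yields a = -5, b = 6, c = -3.
So P(t) = -5t^2 + 6t - 3.
Then P(10) = -443.

-443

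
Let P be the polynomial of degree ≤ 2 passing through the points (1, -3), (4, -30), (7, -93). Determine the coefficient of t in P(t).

1

Write P(t) = at^2 + bt + c. Substituting each data point gives a linear system:
  a + b + c = -3
  16a + 4b + c = -30
  49a + 7b + c = -93
Solving the system yields a = -2, b = 1, c = -2.
So P(t) = -2t² + t - 2.
The coefficient of t is 1.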